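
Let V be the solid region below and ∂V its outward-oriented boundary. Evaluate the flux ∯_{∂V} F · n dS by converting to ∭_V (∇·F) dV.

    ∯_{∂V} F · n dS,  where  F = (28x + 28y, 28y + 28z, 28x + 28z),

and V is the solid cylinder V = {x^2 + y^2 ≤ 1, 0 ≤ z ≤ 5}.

By the divergence theorem,

    ∯_{∂V} F · n dS = ∭_V (∇ · F) dV.

Compute the divergence:
    ∇ · F = ∂F_x/∂x + ∂F_y/∂y + ∂F_z/∂z = 28 + 28 + 28 = 84.

In cylindrical coordinates, x = r cos(θ), y = r sin(θ), z = z, dV = r dr dθ dz, with 0 ≤ r ≤ 1, 0 ≤ θ ≤ 2π, 0 ≤ z ≤ 5.

The integrand, after substitution and multiplying by the volume element, becomes (84) · r, so

    ∭_V (∇·F) dV = ∫_0^{2π} ∫_0^{1} ∫_0^{5} (84) · r dz dr dθ.

Inner (z from 0 to 5): 420r.
Middle (r from 0 to 1): 210.
Outer (θ from 0 to 2π): 420π.

Therefore ∯_{∂V} F · n dS = 420π.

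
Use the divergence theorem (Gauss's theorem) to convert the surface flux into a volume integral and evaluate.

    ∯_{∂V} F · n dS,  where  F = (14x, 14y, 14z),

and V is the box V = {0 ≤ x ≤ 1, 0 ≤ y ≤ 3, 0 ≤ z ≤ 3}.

By the divergence theorem,

    ∯_{∂V} F · n dS = ∭_V (∇ · F) dV.

Compute the divergence:
    ∇ · F = ∂F_x/∂x + ∂F_y/∂y + ∂F_z/∂z = 14 + 14 + 14 = 42.

V is a rectangular box, so dV = dx dy dz with 0 ≤ x ≤ 1, 0 ≤ y ≤ 3, 0 ≤ z ≤ 3.

Integrate (42) over V as an iterated integral:

    ∭_V (∇·F) dV = ∫_0^{1} ∫_0^{3} ∫_0^{3} (42) dz dy dx.

Inner (z from 0 to 3): 126.
Middle (y from 0 to 3): 378.
Outer (x from 0 to 1): 378.

Therefore ∯_{∂V} F · n dS = 378.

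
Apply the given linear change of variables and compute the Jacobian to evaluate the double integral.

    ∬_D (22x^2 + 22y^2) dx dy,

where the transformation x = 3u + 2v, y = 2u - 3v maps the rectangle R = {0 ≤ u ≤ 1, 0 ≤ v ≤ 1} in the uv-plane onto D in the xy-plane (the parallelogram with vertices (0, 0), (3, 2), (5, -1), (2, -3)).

Compute the Jacobian determinant of (x, y) with respect to (u, v):

    ∂(x,y)/∂(u,v) = | 3  2 | = (3)(-3) - (2)(2) = -13.
                   | 2  -3 |

Its absolute value is |J| = 13 (the area scaling factor).

Substituting x = 3u + 2v, y = 2u - 3v into the integrand,

    22x^2 + 22y^2 → 286u^2 + 286v^2,

so the integral becomes

    ∬_R (286u^2 + 286v^2) · |J| du dv = ∫_0^1 ∫_0^1 (3718u^2 + 3718v^2) dv du.

Inner (v): 3718u^2 + 3718/3.
Outer (u): 7436/3.

Therefore ∬_D (22x^2 + 22y^2) dx dy = 7436/3.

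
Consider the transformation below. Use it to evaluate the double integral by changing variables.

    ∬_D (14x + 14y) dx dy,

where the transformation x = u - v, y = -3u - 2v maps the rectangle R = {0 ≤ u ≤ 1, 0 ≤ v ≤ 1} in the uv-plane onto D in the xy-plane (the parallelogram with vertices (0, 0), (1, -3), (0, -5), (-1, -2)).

Compute the Jacobian determinant of (x, y) with respect to (u, v):

    ∂(x,y)/∂(u,v) = | 1  -1 | = (1)(-2) - (-1)(-3) = -5.
                   | -3  -2 |

Its absolute value is |J| = 5 (the area scaling factor).

Substituting x = u - v, y = -3u - 2v into the integrand,

    14x + 14y → -28u - 42v,

so the integral becomes

    ∬_R (-28u - 42v) · |J| du dv = ∫_0^1 ∫_0^1 (-140u - 210v) dv du.

Inner (v): -140u - 105.
Outer (u): -175.

Therefore ∬_D (14x + 14y) dx dy = -175.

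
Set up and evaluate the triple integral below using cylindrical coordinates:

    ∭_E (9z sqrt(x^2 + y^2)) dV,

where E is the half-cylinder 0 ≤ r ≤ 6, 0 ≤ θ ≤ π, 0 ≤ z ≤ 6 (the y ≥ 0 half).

In cylindrical coordinates, x = r cos(θ), y = r sin(θ), z = z, and dV = r dr dθ dz.

The integrand becomes 9r z, so

    ∭_E (9z sqrt(x^2 + y^2)) dV = ∫_{0}^{π} ∫_{0}^{6} ∫_{0}^{6} (9r z) · r dz dr dθ.

Inner (z): 162r^2.
Middle (r from 0 to 6): 11664.
Outer (θ): 11664π.

Therefore the triple integral equals 11664π.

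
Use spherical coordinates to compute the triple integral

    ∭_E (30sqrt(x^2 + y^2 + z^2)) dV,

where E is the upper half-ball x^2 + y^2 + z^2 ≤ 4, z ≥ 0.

In spherical coordinates, x = ρ sin(φ) cos(θ), y = ρ sin(φ) sin(θ), z = ρ cos(φ), and dV = ρ^2 sin(φ) dρ dφ dθ.

The integrand becomes 30ρ, so

    ∭_E (30sqrt(x^2 + y^2 + z^2)) dV = ∫_{0}^{2π} ∫_{0}^{π/2} ∫_{0}^{2} (30ρ) · ρ^2 sin(φ) dρ dφ dθ.

Inner (ρ): 120sin(φ).
Middle (φ): 120.
Outer (θ): 240π.

Therefore the triple integral equals 240π.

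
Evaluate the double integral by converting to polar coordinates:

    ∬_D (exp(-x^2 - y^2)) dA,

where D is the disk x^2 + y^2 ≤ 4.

The region D is 0 ≤ r ≤ 2, 0 ≤ θ ≤ 2π in polar coordinates, where x = r cos(θ), y = r sin(θ), and dA = r dr dθ.

Under the substitution, the integrand becomes exp(-r^2), so

    ∬_D (exp(-x^2 - y^2)) dA = ∫_{0}^{2π} ∫_{0}^{2} (exp(-r^2)) · r dr dθ.

Inner integral (in r): ∫_{0}^{2} (exp(-r^2)) · r dr = -(1 - exp(4))exp(-4)/2.

Outer integral (in θ): ∫_{0}^{2π} (-(1 - exp(4))exp(-4)/2) dθ = -π exp(-4) + π.

Therefore ∬_D (exp(-x^2 - y^2)) dA = -π exp(-4) + π.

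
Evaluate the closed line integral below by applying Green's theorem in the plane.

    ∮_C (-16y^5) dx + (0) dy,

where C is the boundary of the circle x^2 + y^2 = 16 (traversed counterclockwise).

Green's theorem converts the closed line integral into a double integral over the enclosed region D:

    ∮_C P dx + Q dy = ∬_D (∂Q/∂x - ∂P/∂y) dA.

Here P = -16y^5, Q = 0, so

    ∂Q/∂x = 0,    ∂P/∂y = -80y^4,
    ∂Q/∂x - ∂P/∂y = 80y^4.

D is the region x^2 + y^2 ≤ 16. Evaluating the double integral:

In polar coordinates (x = r cos θ, y = r sin θ, dA = r dr dθ) the integrand becomes 80r^4sin(θ)^4, so

    ∬_D (80y^4) dA = ∫_0^{2π} ∫_0^{4} (80r^4sin(θ)^4) · r dr dθ.

Inner (r from 0 to 4): 163840sin(θ)^4/3.
Outer (θ from 0 to 2π): 40960π.

Therefore ∮_C P dx + Q dy = 40960π.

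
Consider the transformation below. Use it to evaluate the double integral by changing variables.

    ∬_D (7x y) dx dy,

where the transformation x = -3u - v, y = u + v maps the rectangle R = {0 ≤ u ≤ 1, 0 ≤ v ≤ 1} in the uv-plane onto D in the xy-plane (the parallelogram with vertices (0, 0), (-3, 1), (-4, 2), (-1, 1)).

Compute the Jacobian determinant of (x, y) with respect to (u, v):

    ∂(x,y)/∂(u,v) = | -3  -1 | = (-3)(1) - (-1)(1) = -2.
                   | 1  1 |

Its absolute value is |J| = 2 (the area scaling factor).

Substituting x = -3u - v, y = u + v into the integrand,

    7x y → -21u^2 - 28u v - 7v^2,

so the integral becomes

    ∬_R (-21u^2 - 28u v - 7v^2) · |J| du dv = ∫_0^1 ∫_0^1 (-42u^2 - 56u v - 14v^2) dv du.

Inner (v): -42u^2 - 28u - 14/3.
Outer (u): -98/3.

Therefore ∬_D (7x y) dx dy = -98/3.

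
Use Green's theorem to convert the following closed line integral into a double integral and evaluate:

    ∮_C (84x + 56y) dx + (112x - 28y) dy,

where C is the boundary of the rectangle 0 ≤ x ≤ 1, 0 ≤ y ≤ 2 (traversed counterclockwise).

Green's theorem converts the closed line integral into a double integral over the enclosed region D:

    ∮_C P dx + Q dy = ∬_D (∂Q/∂x - ∂P/∂y) dA.

Here P = 84x + 56y, Q = 112x - 28y, so

    ∂Q/∂x = 112,    ∂P/∂y = 56,
    ∂Q/∂x - ∂P/∂y = 56.

D is the region 0 ≤ x ≤ 1, 0 ≤ y ≤ 2. Evaluating the double integral:

    ∬_D (56) dA = ∫_0^{1} ∫_0^{2} (56) dy dx.

Inner (y from 0 to 2): 112.
Outer (x from 0 to 1): 112.

Therefore ∮_C P dx + Q dy = 112.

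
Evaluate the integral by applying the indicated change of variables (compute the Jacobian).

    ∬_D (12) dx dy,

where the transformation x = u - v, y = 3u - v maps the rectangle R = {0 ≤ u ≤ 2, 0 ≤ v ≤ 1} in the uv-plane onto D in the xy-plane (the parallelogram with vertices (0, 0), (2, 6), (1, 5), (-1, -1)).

Compute the Jacobian determinant of (x, y) with respect to (u, v):

    ∂(x,y)/∂(u,v) = | 1  -1 | = (1)(-1) - (-1)(3) = 2.
                   | 3  -1 |

Its absolute value is |J| = 2 (the area scaling factor).

Substituting x = u - v, y = 3u - v into the integrand,

    12 → 12,

so the integral becomes

    ∬_R (12) · |J| du dv = ∫_0^2 ∫_0^1 (24) dv du.

Inner (v): 24.
Outer (u): 48.

Therefore ∬_D (12) dx dy = 48.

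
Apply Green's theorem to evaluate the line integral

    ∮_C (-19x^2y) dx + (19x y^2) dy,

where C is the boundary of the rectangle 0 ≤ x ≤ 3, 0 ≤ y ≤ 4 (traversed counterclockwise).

Green's theorem converts the closed line integral into a double integral over the enclosed region D:

    ∮_C P dx + Q dy = ∬_D (∂Q/∂x - ∂P/∂y) dA.

Here P = -19x^2y, Q = 19x y^2, so

    ∂Q/∂x = 19y^2,    ∂P/∂y = -19x^2,
    ∂Q/∂x - ∂P/∂y = 19x^2 + 19y^2.

D is the region 0 ≤ x ≤ 3, 0 ≤ y ≤ 4. Evaluating the double integral:

    ∬_D (19x^2 + 19y^2) dA = ∫_0^{3} ∫_0^{4} (19x^2 + 19y^2) dy dx.

Inner (y from 0 to 4): 76x^2 + 1216/3.
Outer (x from 0 to 3): 1900.

Therefore ∮_C P dx + Q dy = 1900.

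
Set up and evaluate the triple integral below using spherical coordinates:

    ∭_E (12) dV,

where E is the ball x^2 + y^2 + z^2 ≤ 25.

In spherical coordinates, x = ρ sin(φ) cos(θ), y = ρ sin(φ) sin(θ), z = ρ cos(φ), and dV = ρ^2 sin(φ) dρ dφ dθ.

The integrand becomes 12, so

    ∭_E (12) dV = ∫_{0}^{2π} ∫_{0}^{π} ∫_{0}^{5} (12) · ρ^2 sin(φ) dρ dφ dθ.

Inner (ρ): 500sin(φ).
Middle (φ): 1000.
Outer (θ): 2000π.

Therefore the triple integral equals 2000π.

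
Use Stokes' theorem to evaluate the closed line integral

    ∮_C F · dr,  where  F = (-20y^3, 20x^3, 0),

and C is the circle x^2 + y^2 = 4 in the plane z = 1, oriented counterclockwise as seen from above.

Let S be the flat disk x^2 + y^2 ≤ 4 in the plane z = 1, with upward unit normal n̂ = ẑ. By Stokes' theorem,

    ∮_C F · dr = ∬_S (∇ × F) · n̂ dS = ∬_D (curl F)_z dA,

where D is the disk x^2 + y^2 ≤ 4.

Compute the curl of F = (-20y^3, 20x^3, 0):
    (∇ × F)_x = ∂F_z/∂y - ∂F_y/∂z = 0,
    (∇ × F)_y = ∂F_x/∂z - ∂F_z/∂x = 0,
    (∇ × F)_z = ∂F_y/∂x - ∂F_x/∂y = 60x^2 + 60y^2.

On z = 1, (curl F)_z = 60x^2 + 60y^2.

Convert to polar (x = r cos θ, y = r sin θ, dA = r dr dθ); the integrand becomes 60r^2, so

    ∬_D (curl F)_z dA = ∫_0^{2π} ∫_0^{2} (60r^2) · r dr dθ.

Inner (r from 0 to 2): 240.
Outer (θ from 0 to 2π): 480π.

Therefore ∮_C F · dr = 480π.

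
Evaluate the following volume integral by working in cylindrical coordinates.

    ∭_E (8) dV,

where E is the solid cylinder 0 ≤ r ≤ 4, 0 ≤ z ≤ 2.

In cylindrical coordinates, x = r cos(θ), y = r sin(θ), z = z, and dV = r dr dθ dz.

The integrand becomes 8, so

    ∭_E (8) dV = ∫_{0}^{2π} ∫_{0}^{4} ∫_{0}^{2} (8) · r dz dr dθ.

Inner (z): 16r.
Middle (r from 0 to 4): 128.
Outer (θ): 256π.

Therefore the triple integral equals 256π.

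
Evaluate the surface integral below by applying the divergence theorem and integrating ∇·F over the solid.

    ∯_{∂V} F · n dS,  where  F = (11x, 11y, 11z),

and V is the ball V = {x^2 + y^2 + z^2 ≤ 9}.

By the divergence theorem,

    ∯_{∂V} F · n dS = ∭_V (∇ · F) dV.

Compute the divergence:
    ∇ · F = ∂F_x/∂x + ∂F_y/∂y + ∂F_z/∂z = 11 + 11 + 11 = 33.

In spherical coordinates, x = ρ sin(φ) cos(θ), y = ρ sin(φ) sin(θ), z = ρ cos(φ), dV = ρ^2 sin(φ) dρ dφ dθ, with 0 ≤ ρ ≤ 3, 0 ≤ φ ≤ π, 0 ≤ θ ≤ 2π.

The integrand, after substitution and multiplying by the volume element, becomes (33) · ρ^2 sin(φ), so

    ∭_V (∇·F) dV = ∫_0^{2π} ∫_0^{π} ∫_0^{3} (33) · ρ^2 sin(φ) dρ dφ dθ.

Inner (ρ from 0 to 3): 297sin(φ).
Middle (φ from 0 to π): 594.
Outer (θ from 0 to 2π): 1188π.

Therefore ∯_{∂V} F · n dS = 1188π.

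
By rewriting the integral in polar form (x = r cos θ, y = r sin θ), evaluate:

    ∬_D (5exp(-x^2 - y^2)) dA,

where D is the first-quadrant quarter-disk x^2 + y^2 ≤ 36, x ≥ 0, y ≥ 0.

The region D is 0 ≤ r ≤ 6, 0 ≤ θ ≤ π/2 in polar coordinates, where x = r cos(θ), y = r sin(θ), and dA = r dr dθ.

Under the substitution, the integrand becomes 5exp(-r^2), so

    ∬_D (5exp(-x^2 - y^2)) dA = ∫_{0}^{π/2} ∫_{0}^{6} (5exp(-r^2)) · r dr dθ.

Inner integral (in r): ∫_{0}^{6} (5exp(-r^2)) · r dr = 5/2 - 5exp(-36)/2.

Outer integral (in θ): ∫_{0}^{π/2} (5/2 - 5exp(-36)/2) dθ = -5π (1 - exp(36))exp(-36)/4.

Therefore ∬_D (5exp(-x^2 - y^2)) dA = -5π (1 - exp(36))exp(-36)/4.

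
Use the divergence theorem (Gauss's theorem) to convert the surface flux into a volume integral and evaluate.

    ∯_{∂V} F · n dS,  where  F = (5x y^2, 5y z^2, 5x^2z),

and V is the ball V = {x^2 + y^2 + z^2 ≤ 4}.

By the divergence theorem,

    ∯_{∂V} F · n dS = ∭_V (∇ · F) dV.

Compute the divergence:
    ∇ · F = ∂F_x/∂x + ∂F_y/∂y + ∂F_z/∂z = 5y^2 + 5z^2 + 5x^2 = 5x^2 + 5y^2 + 5z^2.

In spherical coordinates, x = ρ sin(φ) cos(θ), y = ρ sin(φ) sin(θ), z = ρ cos(φ), dV = ρ^2 sin(φ) dρ dφ dθ, with 0 ≤ ρ ≤ 2, 0 ≤ φ ≤ π, 0 ≤ θ ≤ 2π.

The integrand, after substitution and multiplying by the volume element, becomes (5ρ^2) · ρ^2 sin(φ), so

    ∭_V (∇·F) dV = ∫_0^{2π} ∫_0^{π} ∫_0^{2} (5ρ^2) · ρ^2 sin(φ) dρ dφ dθ.

Inner (ρ from 0 to 2): 32sin(φ).
Middle (φ from 0 to π): 64.
Outer (θ from 0 to 2π): 128π.

Therefore ∯_{∂V} F · n dS = 128π.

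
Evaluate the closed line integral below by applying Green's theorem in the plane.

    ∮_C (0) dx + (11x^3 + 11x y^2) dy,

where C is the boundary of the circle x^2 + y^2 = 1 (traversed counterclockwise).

Green's theorem converts the closed line integral into a double integral over the enclosed region D:

    ∮_C P dx + Q dy = ∬_D (∂Q/∂x - ∂P/∂y) dA.

Here P = 0, Q = 11x^3 + 11x y^2, so

    ∂Q/∂x = 33x^2 + 11y^2,    ∂P/∂y = 0,
    ∂Q/∂x - ∂P/∂y = 33x^2 + 11y^2.

D is the region x^2 + y^2 ≤ 1. Evaluating the double integral:

In polar coordinates (x = r cos θ, y = r sin θ, dA = r dr dθ) the integrand becomes 11r^2(cos(2θ) + 2), so

    ∬_D (33x^2 + 11y^2) dA = ∫_0^{2π} ∫_0^{1} (11r^2(cos(2θ) + 2)) · r dr dθ.

Inner (r from 0 to 1): 11cos(2θ)/4 + 11/2.
Outer (θ from 0 to 2π): 11π.

Therefore ∮_C P dx + Q dy = 11π.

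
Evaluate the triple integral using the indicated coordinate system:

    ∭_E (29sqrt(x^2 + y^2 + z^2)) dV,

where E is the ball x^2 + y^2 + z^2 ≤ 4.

In spherical coordinates, x = ρ sin(φ) cos(θ), y = ρ sin(φ) sin(θ), z = ρ cos(φ), and dV = ρ^2 sin(φ) dρ dφ dθ.

The integrand becomes 29ρ, so

    ∭_E (29sqrt(x^2 + y^2 + z^2)) dV = ∫_{0}^{2π} ∫_{0}^{π} ∫_{0}^{2} (29ρ) · ρ^2 sin(φ) dρ dφ dθ.

Inner (ρ): 116sin(φ).
Middle (φ): 232.
Outer (θ): 464π.

Therefore the triple integral equals 464π.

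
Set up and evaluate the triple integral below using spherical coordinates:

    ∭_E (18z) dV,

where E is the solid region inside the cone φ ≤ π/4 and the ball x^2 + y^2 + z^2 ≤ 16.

In spherical coordinates, x = ρ sin(φ) cos(θ), y = ρ sin(φ) sin(θ), z = ρ cos(φ), and dV = ρ^2 sin(φ) dρ dφ dθ.

The integrand becomes 18ρ cos(φ), so

    ∭_E (18z) dV = ∫_{0}^{2π} ∫_{0}^{π/4} ∫_{0}^{4} (18ρ cos(φ)) · ρ^2 sin(φ) dρ dφ dθ.

Inner (ρ): 576sin(2φ).
Middle (φ): 288.
Outer (θ): 576π.

Therefore the triple integral equals 576π.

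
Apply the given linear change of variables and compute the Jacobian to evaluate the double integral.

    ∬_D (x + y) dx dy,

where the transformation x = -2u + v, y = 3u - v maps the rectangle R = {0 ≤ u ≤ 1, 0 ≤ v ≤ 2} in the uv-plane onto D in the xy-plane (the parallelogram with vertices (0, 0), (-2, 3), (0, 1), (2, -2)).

Compute the Jacobian determinant of (x, y) with respect to (u, v):

    ∂(x,y)/∂(u,v) = | -2  1 | = (-2)(-1) - (1)(3) = -1.
                   | 3  -1 |

Its absolute value is |J| = 1 (the area scaling factor).

Substituting x = -2u + v, y = 3u - v into the integrand,

    x + y → u,

so the integral becomes

    ∬_R (u) · |J| du dv = ∫_0^1 ∫_0^2 (u) dv du.

Inner (v): 2u.
Outer (u): 1.

Therefore ∬_D (x + y) dx dy = 1.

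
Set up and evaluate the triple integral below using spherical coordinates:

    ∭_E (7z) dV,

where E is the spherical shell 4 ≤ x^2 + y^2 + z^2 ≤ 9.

In spherical coordinates, x = ρ sin(φ) cos(θ), y = ρ sin(φ) sin(θ), z = ρ cos(φ), and dV = ρ^2 sin(φ) dρ dφ dθ.

The integrand becomes 7ρ cos(φ), so

    ∭_E (7z) dV = ∫_{0}^{2π} ∫_{0}^{π} ∫_{2}^{3} (7ρ cos(φ)) · ρ^2 sin(φ) dρ dφ dθ.

Inner (ρ): 455sin(2φ)/8.
Middle (φ): 0.
Outer (θ): 0.

Therefore the triple integral equals 0.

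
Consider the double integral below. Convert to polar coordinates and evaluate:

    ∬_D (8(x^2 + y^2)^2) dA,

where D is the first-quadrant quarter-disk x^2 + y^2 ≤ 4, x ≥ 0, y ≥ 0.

The region D is 0 ≤ r ≤ 2, 0 ≤ θ ≤ π/2 in polar coordinates, where x = r cos(θ), y = r sin(θ), and dA = r dr dθ.

Under the substitution, the integrand becomes 8r^4, so

    ∬_D (8(x^2 + y^2)^2) dA = ∫_{0}^{π/2} ∫_{0}^{2} (8r^4) · r dr dθ.

Inner integral (in r): ∫_{0}^{2} (8r^4) · r dr = 256/3.

Outer integral (in θ): ∫_{0}^{π/2} (256/3) dθ = 128π/3.

Therefore ∬_D (8(x^2 + y^2)^2) dA = 128π/3.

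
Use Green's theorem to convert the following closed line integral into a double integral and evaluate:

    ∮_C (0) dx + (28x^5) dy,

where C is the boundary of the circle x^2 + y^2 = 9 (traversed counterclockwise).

Green's theorem converts the closed line integral into a double integral over the enclosed region D:

    ∮_C P dx + Q dy = ∬_D (∂Q/∂x - ∂P/∂y) dA.

Here P = 0, Q = 28x^5, so

    ∂Q/∂x = 140x^4,    ∂P/∂y = 0,
    ∂Q/∂x - ∂P/∂y = 140x^4.

D is the region x^2 + y^2 ≤ 9. Evaluating the double integral:

In polar coordinates (x = r cos θ, y = r sin θ, dA = r dr dθ) the integrand becomes 140r^4cos(θ)^4, so

    ∬_D (140x^4) dA = ∫_0^{2π} ∫_0^{3} (140r^4cos(θ)^4) · r dr dθ.

Inner (r from 0 to 3): 17010cos(θ)^4.
Outer (θ from 0 to 2π): 25515π/2.

Therefore ∮_C P dx + Q dy = 25515π/2.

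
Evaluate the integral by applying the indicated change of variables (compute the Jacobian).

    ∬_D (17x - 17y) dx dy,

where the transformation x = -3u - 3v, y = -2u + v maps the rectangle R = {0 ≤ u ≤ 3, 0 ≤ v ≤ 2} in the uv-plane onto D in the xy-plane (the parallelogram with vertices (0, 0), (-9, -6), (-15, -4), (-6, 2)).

Compute the Jacobian determinant of (x, y) with respect to (u, v):

    ∂(x,y)/∂(u,v) = | -3  -3 | = (-3)(1) - (-3)(-2) = -9.
                   | -2  1 |

Its absolute value is |J| = 9 (the area scaling factor).

Substituting x = -3u - 3v, y = -2u + v into the integrand,

    17x - 17y → -17u - 68v,

so the integral becomes

    ∬_R (-17u - 68v) · |J| du dv = ∫_0^3 ∫_0^2 (-153u - 612v) dv du.

Inner (v): -306u - 1224.
Outer (u): -5049.

Therefore ∬_D (17x - 17y) dx dy = -5049.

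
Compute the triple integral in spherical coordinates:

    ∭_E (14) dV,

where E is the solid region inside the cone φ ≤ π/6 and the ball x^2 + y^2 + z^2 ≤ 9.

In spherical coordinates, x = ρ sin(φ) cos(θ), y = ρ sin(φ) sin(θ), z = ρ cos(φ), and dV = ρ^2 sin(φ) dρ dφ dθ.

The integrand becomes 14, so

    ∭_E (14) dV = ∫_{0}^{2π} ∫_{0}^{π/6} ∫_{0}^{3} (14) · ρ^2 sin(φ) dρ dφ dθ.

Inner (ρ): 126sin(φ).
Middle (φ): 126 - 63sqrt(3).
Outer (θ): 126π (2 - sqrt(3)).

Therefore the triple integral equals 126π (2 - sqrt(3)).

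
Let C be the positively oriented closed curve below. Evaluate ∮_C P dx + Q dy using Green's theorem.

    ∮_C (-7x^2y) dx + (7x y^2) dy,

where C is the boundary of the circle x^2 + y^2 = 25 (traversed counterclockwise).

Green's theorem converts the closed line integral into a double integral over the enclosed region D:

    ∮_C P dx + Q dy = ∬_D (∂Q/∂x - ∂P/∂y) dA.

Here P = -7x^2y, Q = 7x y^2, so

    ∂Q/∂x = 7y^2,    ∂P/∂y = -7x^2,
    ∂Q/∂x - ∂P/∂y = 7x^2 + 7y^2.

D is the region x^2 + y^2 ≤ 25. Evaluating the double integral:

In polar coordinates (x = r cos θ, y = r sin θ, dA = r dr dθ) the integrand becomes 7r^2, so

    ∬_D (7x^2 + 7y^2) dA = ∫_0^{2π} ∫_0^{5} (7r^2) · r dr dθ.

Inner (r from 0 to 5): 4375/4.
Outer (θ from 0 to 2π): 4375π/2.

Therefore ∮_C P dx + Q dy = 4375π/2.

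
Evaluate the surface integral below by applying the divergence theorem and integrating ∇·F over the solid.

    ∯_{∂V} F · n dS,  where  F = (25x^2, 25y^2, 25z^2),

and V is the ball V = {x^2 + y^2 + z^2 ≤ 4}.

By the divergence theorem,

    ∯_{∂V} F · n dS = ∭_V (∇ · F) dV.

Compute the divergence:
    ∇ · F = ∂F_x/∂x + ∂F_y/∂y + ∂F_z/∂z = 50x + 50y + 50z.

In spherical coordinates, x = ρ sin(φ) cos(θ), y = ρ sin(φ) sin(θ), z = ρ cos(φ), dV = ρ^2 sin(φ) dρ dφ dθ, with 0 ≤ ρ ≤ 2, 0 ≤ φ ≤ π, 0 ≤ θ ≤ 2π.

The integrand, after substitution and multiplying by the volume element, becomes (50ρ (sqrt(2)sin(φ)sin(θ + π/4) + cos(φ))) · ρ^2 sin(φ), so

    ∭_V (∇·F) dV = ∫_0^{2π} ∫_0^{π} ∫_0^{2} (50ρ (sqrt(2)sin(φ)sin(θ + π/4) + cos(φ))) · ρ^2 sin(φ) dρ dφ dθ.

Inner (ρ from 0 to 2): 200(sqrt(2)sin(φ)sin(θ + π/4) + cos(φ))sin(φ).
Middle (φ from 0 to π): 100sqrt(2)π sin(θ + π/4).
Outer (θ from 0 to 2π): 0.

Therefore ∯_{∂V} F · n dS = 0.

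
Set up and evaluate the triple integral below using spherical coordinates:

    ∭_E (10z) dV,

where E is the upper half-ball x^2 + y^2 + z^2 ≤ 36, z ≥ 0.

In spherical coordinates, x = ρ sin(φ) cos(θ), y = ρ sin(φ) sin(θ), z = ρ cos(φ), and dV = ρ^2 sin(φ) dρ dφ dθ.

The integrand becomes 10ρ cos(φ), so

    ∭_E (10z) dV = ∫_{0}^{2π} ∫_{0}^{π/2} ∫_{0}^{6} (10ρ cos(φ)) · ρ^2 sin(φ) dρ dφ dθ.

Inner (ρ): 1620sin(2φ).
Middle (φ): 1620.
Outer (θ): 3240π.

Therefore the triple integral equals 3240π.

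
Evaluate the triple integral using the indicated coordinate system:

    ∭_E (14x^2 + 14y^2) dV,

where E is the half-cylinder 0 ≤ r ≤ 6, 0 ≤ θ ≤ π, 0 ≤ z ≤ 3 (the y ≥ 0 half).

In cylindrical coordinates, x = r cos(θ), y = r sin(θ), z = z, and dV = r dr dθ dz.

The integrand becomes 14r^2, so

    ∭_E (14x^2 + 14y^2) dV = ∫_{0}^{π} ∫_{0}^{6} ∫_{0}^{3} (14r^2) · r dz dr dθ.

Inner (z): 42r^3.
Middle (r from 0 to 6): 13608.
Outer (θ): 13608π.

Therefore the triple integral equals 13608π.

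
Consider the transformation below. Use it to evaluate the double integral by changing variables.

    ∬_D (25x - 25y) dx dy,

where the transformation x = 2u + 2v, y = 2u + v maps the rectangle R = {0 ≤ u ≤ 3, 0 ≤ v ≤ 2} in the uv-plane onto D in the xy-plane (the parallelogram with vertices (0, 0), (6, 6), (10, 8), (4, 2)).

Compute the Jacobian determinant of (x, y) with respect to (u, v):

    ∂(x,y)/∂(u,v) = | 2  2 | = (2)(1) - (2)(2) = -2.
                   | 2  1 |

Its absolute value is |J| = 2 (the area scaling factor).

Substituting x = 2u + 2v, y = 2u + v into the integrand,

    25x - 25y → 25v,

so the integral becomes

    ∬_R (25v) · |J| du dv = ∫_0^3 ∫_0^2 (50v) dv du.

Inner (v): 100.
Outer (u): 300.

Therefore ∬_D (25x - 25y) dx dy = 300.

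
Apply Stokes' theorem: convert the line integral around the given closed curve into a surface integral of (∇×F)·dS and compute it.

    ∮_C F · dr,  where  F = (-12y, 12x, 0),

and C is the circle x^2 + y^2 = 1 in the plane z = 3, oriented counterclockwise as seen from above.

Let S be the flat disk x^2 + y^2 ≤ 1 in the plane z = 3, with upward unit normal n̂ = ẑ. By Stokes' theorem,

    ∮_C F · dr = ∬_S (∇ × F) · n̂ dS = ∬_D (curl F)_z dA,

where D is the disk x^2 + y^2 ≤ 1.

Compute the curl of F = (-12y, 12x, 0):
    (∇ × F)_x = ∂F_z/∂y - ∂F_y/∂z = 0,
    (∇ × F)_y = ∂F_x/∂z - ∂F_z/∂x = 0,
    (∇ × F)_z = ∂F_y/∂x - ∂F_x/∂y = 24.

On z = 3, (curl F)_z = 24.

Convert to polar (x = r cos θ, y = r sin θ, dA = r dr dθ); the integrand becomes 24, so

    ∬_D (curl F)_z dA = ∫_0^{2π} ∫_0^{1} (24) · r dr dθ.

Inner (r from 0 to 1): 12.
Outer (θ from 0 to 2π): 24π.

Therefore ∮_C F · dr = 24π.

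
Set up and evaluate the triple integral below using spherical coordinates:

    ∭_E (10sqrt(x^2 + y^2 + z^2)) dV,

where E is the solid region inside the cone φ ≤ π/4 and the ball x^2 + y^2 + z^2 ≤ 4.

In spherical coordinates, x = ρ sin(φ) cos(θ), y = ρ sin(φ) sin(θ), z = ρ cos(φ), and dV = ρ^2 sin(φ) dρ dφ dθ.

The integrand becomes 10ρ, so

    ∭_E (10sqrt(x^2 + y^2 + z^2)) dV = ∫_{0}^{2π} ∫_{0}^{π/4} ∫_{0}^{2} (10ρ) · ρ^2 sin(φ) dρ dφ dθ.

Inner (ρ): 40sin(φ).
Middle (φ): 40 - 20sqrt(2).
Outer (θ): 40π (2 - sqrt(2)).

Therefore the triple integral equals 40π (2 - sqrt(2)).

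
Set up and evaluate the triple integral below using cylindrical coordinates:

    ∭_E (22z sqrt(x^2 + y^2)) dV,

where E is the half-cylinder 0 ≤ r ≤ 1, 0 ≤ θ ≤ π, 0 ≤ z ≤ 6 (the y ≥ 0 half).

In cylindrical coordinates, x = r cos(θ), y = r sin(θ), z = z, and dV = r dr dθ dz.

The integrand becomes 22r z, so

    ∭_E (22z sqrt(x^2 + y^2)) dV = ∫_{0}^{π} ∫_{0}^{1} ∫_{0}^{6} (22r z) · r dz dr dθ.

Inner (z): 396r^2.
Middle (r from 0 to 1): 132.
Outer (θ): 132π.

Therefore the triple integral equals 132π.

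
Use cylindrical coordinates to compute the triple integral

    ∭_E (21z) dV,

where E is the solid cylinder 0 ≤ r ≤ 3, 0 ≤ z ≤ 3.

In cylindrical coordinates, x = r cos(θ), y = r sin(θ), z = z, and dV = r dr dθ dz.

The integrand becomes 21z, so

    ∭_E (21z) dV = ∫_{0}^{2π} ∫_{0}^{3} ∫_{0}^{3} (21z) · r dz dr dθ.

Inner (z): 189r/2.
Middle (r from 0 to 3): 1701/4.
Outer (θ): 1701π/2.

Therefore the triple integral equals 1701π/2.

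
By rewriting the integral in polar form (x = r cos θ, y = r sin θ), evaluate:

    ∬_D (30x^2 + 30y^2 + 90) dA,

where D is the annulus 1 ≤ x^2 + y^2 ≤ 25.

The region D is 1 ≤ r ≤ 5, 0 ≤ θ ≤ 2π in polar coordinates, where x = r cos(θ), y = r sin(θ), and dA = r dr dθ.

Under the substitution, the integrand becomes 30r^2 + 90, so

    ∬_D (30x^2 + 30y^2 + 90) dA = ∫_{0}^{2π} ∫_{1}^{5} (30r^2 + 90) · r dr dθ.

Inner integral (in r): ∫_{1}^{5} (30r^2 + 90) · r dr = 5760.

Outer integral (in θ): ∫_{0}^{2π} (5760) dθ = 11520π.

Therefore ∬_D (30x^2 + 30y^2 + 90) dA = 11520π.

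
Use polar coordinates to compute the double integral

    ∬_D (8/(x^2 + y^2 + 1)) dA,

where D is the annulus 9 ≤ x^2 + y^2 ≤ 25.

The region D is 3 ≤ r ≤ 5, 0 ≤ θ ≤ 2π in polar coordinates, where x = r cos(θ), y = r sin(θ), and dA = r dr dθ.

Under the substitution, the integrand becomes 8/(r^2 + 1), so

    ∬_D (8/(x^2 + y^2 + 1)) dA = ∫_{0}^{2π} ∫_{3}^{5} (8/(r^2 + 1)) · r dr dθ.

Inner integral (in r): ∫_{3}^{5} (8/(r^2 + 1)) · r dr = log(28561/625).

Outer integral (in θ): ∫_{0}^{2π} (log(28561/625)) dθ = log((28561/625)^(2π)).

Therefore ∬_D (8/(x^2 + y^2 + 1)) dA = log((28561/625)^(2π)).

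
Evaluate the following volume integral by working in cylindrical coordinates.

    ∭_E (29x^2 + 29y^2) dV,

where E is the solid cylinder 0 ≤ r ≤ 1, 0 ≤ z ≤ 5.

In cylindrical coordinates, x = r cos(θ), y = r sin(θ), z = z, and dV = r dr dθ dz.

The integrand becomes 29r^2, so

    ∭_E (29x^2 + 29y^2) dV = ∫_{0}^{2π} ∫_{0}^{1} ∫_{0}^{5} (29r^2) · r dz dr dθ.

Inner (z): 145r^3.
Middle (r from 0 to 1): 145/4.
Outer (θ): 145π/2.

Therefore the triple integral equals 145π/2.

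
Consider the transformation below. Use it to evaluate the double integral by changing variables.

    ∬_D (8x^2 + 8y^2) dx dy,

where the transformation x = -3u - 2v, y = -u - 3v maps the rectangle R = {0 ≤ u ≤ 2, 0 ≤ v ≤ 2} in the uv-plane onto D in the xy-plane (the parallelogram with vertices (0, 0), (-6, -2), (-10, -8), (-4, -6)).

Compute the Jacobian determinant of (x, y) with respect to (u, v):

    ∂(x,y)/∂(u,v) = | -3  -2 | = (-3)(-3) - (-2)(-1) = 7.
                   | -1  -3 |

Its absolute value is |J| = 7 (the area scaling factor).

Substituting x = -3u - 2v, y = -u - 3v into the integrand,

    8x^2 + 8y^2 → 80u^2 + 144u v + 104v^2,

so the integral becomes

    ∬_R (80u^2 + 144u v + 104v^2) · |J| du dv = ∫_0^2 ∫_0^2 (560u^2 + 1008u v + 728v^2) dv du.

Inner (v): 1120u^2 + 2016u + 5824/3.
Outer (u): 32704/3.

Therefore ∬_D (8x^2 + 8y^2) dx dy = 32704/3.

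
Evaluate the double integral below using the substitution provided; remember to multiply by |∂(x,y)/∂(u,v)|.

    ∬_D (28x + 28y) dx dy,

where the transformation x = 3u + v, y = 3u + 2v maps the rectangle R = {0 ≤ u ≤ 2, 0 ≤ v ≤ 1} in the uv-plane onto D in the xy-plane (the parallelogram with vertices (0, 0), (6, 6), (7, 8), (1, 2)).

Compute the Jacobian determinant of (x, y) with respect to (u, v):

    ∂(x,y)/∂(u,v) = | 3  1 | = (3)(2) - (1)(3) = 3.
                   | 3  2 |

Its absolute value is |J| = 3 (the area scaling factor).

Substituting x = 3u + v, y = 3u + 2v into the integrand,

    28x + 28y → 168u + 84v,

so the integral becomes

    ∬_R (168u + 84v) · |J| du dv = ∫_0^2 ∫_0^1 (504u + 252v) dv du.

Inner (v): 504u + 126.
Outer (u): 1260.

Therefore ∬_D (28x + 28y) dx dy = 1260.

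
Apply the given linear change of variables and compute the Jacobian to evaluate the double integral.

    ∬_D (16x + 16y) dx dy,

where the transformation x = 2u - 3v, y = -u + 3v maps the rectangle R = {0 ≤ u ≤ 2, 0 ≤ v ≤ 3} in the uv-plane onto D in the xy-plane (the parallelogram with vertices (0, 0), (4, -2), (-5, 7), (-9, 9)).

Compute the Jacobian determinant of (x, y) with respect to (u, v):

    ∂(x,y)/∂(u,v) = | 2  -3 | = (2)(3) - (-3)(-1) = 3.
                   | -1  3 |

Its absolute value is |J| = 3 (the area scaling factor).

Substituting x = 2u - 3v, y = -u + 3v into the integrand,

    16x + 16y → 16u,

so the integral becomes

    ∬_R (16u) · |J| du dv = ∫_0^2 ∫_0^3 (48u) dv du.

Inner (v): 144u.
Outer (u): 288.

Therefore ∬_D (16x + 16y) dx dy = 288.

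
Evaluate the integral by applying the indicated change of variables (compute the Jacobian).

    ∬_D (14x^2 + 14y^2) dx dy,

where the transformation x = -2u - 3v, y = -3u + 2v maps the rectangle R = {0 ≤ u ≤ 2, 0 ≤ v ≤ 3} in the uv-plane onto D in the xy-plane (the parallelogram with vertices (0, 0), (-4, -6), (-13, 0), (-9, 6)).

Compute the Jacobian determinant of (x, y) with respect to (u, v):

    ∂(x,y)/∂(u,v) = | -2  -3 | = (-2)(2) - (-3)(-3) = -13.
                   | -3  2 |

Its absolute value is |J| = 13 (the area scaling factor).

Substituting x = -2u - 3v, y = -3u + 2v into the integrand,

    14x^2 + 14y^2 → 182u^2 + 182v^2,

so the integral becomes

    ∬_R (182u^2 + 182v^2) · |J| du dv = ∫_0^2 ∫_0^3 (2366u^2 + 2366v^2) dv du.

Inner (v): 7098u^2 + 21294.
Outer (u): 61516.

Therefore ∬_D (14x^2 + 14y^2) dx dy = 61516.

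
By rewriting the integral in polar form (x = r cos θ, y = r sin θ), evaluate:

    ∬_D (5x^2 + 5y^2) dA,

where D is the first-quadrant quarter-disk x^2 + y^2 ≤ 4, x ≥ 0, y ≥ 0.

The region D is 0 ≤ r ≤ 2, 0 ≤ θ ≤ π/2 in polar coordinates, where x = r cos(θ), y = r sin(θ), and dA = r dr dθ.

Under the substitution, the integrand becomes 5r^2, so

    ∬_D (5x^2 + 5y^2) dA = ∫_{0}^{π/2} ∫_{0}^{2} (5r^2) · r dr dθ.

Inner integral (in r): ∫_{0}^{2} (5r^2) · r dr = 20.

Outer integral (in θ): ∫_{0}^{π/2} (20) dθ = 10π.

Therefore ∬_D (5x^2 + 5y^2) dA = 10π.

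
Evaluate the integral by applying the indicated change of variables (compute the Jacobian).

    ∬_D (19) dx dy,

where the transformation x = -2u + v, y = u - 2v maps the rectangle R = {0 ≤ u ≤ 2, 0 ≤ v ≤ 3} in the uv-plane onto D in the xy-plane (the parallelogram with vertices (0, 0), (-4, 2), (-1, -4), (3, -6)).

Compute the Jacobian determinant of (x, y) with respect to (u, v):

    ∂(x,y)/∂(u,v) = | -2  1 | = (-2)(-2) - (1)(1) = 3.
                   | 1  -2 |

Its absolute value is |J| = 3 (the area scaling factor).

Substituting x = -2u + v, y = u - 2v into the integrand,

    19 → 19,

so the integral becomes

    ∬_R (19) · |J| du dv = ∫_0^2 ∫_0^3 (57) dv du.

Inner (v): 171.
Outer (u): 342.

Therefore ∬_D (19) dx dy = 342.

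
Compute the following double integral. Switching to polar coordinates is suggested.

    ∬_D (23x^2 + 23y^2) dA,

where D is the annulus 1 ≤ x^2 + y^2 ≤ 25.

The region D is 1 ≤ r ≤ 5, 0 ≤ θ ≤ 2π in polar coordinates, where x = r cos(θ), y = r sin(θ), and dA = r dr dθ.

Under the substitution, the integrand becomes 23r^2, so

    ∬_D (23x^2 + 23y^2) dA = ∫_{0}^{2π} ∫_{1}^{5} (23r^2) · r dr dθ.

Inner integral (in r): ∫_{1}^{5} (23r^2) · r dr = 3588.

Outer integral (in θ): ∫_{0}^{2π} (3588) dθ = 7176π.

Therefore ∬_D (23x^2 + 23y^2) dA = 7176π.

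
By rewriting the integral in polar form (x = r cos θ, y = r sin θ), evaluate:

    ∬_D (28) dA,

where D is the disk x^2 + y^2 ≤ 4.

The region D is 0 ≤ r ≤ 2, 0 ≤ θ ≤ 2π in polar coordinates, where x = r cos(θ), y = r sin(θ), and dA = r dr dθ.

Under the substitution, the integrand becomes 28, so

    ∬_D (28) dA = ∫_{0}^{2π} ∫_{0}^{2} (28) · r dr dθ.

Inner integral (in r): ∫_{0}^{2} (28) · r dr = 56.

Outer integral (in θ): ∫_{0}^{2π} (56) dθ = 112π.

Therefore ∬_D (28) dA = 112π.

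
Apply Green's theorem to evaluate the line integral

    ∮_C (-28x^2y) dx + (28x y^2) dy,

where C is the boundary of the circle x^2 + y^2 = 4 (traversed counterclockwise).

Green's theorem converts the closed line integral into a double integral over the enclosed region D:

    ∮_C P dx + Q dy = ∬_D (∂Q/∂x - ∂P/∂y) dA.

Here P = -28x^2y, Q = 28x y^2, so

    ∂Q/∂x = 28y^2,    ∂P/∂y = -28x^2,
    ∂Q/∂x - ∂P/∂y = 28x^2 + 28y^2.

D is the region x^2 + y^2 ≤ 4. Evaluating the double integral:

In polar coordinates (x = r cos θ, y = r sin θ, dA = r dr dθ) the integrand becomes 28r^2, so

    ∬_D (28x^2 + 28y^2) dA = ∫_0^{2π} ∫_0^{2} (28r^2) · r dr dθ.

Inner (r from 0 to 2): 112.
Outer (θ from 0 to 2π): 224π.

Therefore ∮_C P dx + Q dy = 224π.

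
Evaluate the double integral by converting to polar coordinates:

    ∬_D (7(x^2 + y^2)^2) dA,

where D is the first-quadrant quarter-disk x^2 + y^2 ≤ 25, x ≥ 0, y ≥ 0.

The region D is 0 ≤ r ≤ 5, 0 ≤ θ ≤ π/2 in polar coordinates, where x = r cos(θ), y = r sin(θ), and dA = r dr dθ.

Under the substitution, the integrand becomes 7r^4, so

    ∬_D (7(x^2 + y^2)^2) dA = ∫_{0}^{π/2} ∫_{0}^{5} (7r^4) · r dr dθ.

Inner integral (in r): ∫_{0}^{5} (7r^4) · r dr = 109375/6.

Outer integral (in θ): ∫_{0}^{π/2} (109375/6) dθ = 109375π/12.

Therefore ∬_D (7(x^2 + y^2)^2) dA = 109375π/12.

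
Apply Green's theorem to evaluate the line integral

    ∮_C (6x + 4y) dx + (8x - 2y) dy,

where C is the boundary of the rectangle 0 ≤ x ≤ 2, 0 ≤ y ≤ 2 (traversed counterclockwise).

Green's theorem converts the closed line integral into a double integral over the enclosed region D:

    ∮_C P dx + Q dy = ∬_D (∂Q/∂x - ∂P/∂y) dA.

Here P = 6x + 4y, Q = 8x - 2y, so

    ∂Q/∂x = 8,    ∂P/∂y = 4,
    ∂Q/∂x - ∂P/∂y = 4.

D is the region 0 ≤ x ≤ 2, 0 ≤ y ≤ 2. Evaluating the double integral:

    ∬_D (4) dA = ∫_0^{2} ∫_0^{2} (4) dy dx.

Inner (y from 0 to 2): 8.
Outer (x from 0 to 2): 16.

Therefore ∮_C P dx + Q dy = 16.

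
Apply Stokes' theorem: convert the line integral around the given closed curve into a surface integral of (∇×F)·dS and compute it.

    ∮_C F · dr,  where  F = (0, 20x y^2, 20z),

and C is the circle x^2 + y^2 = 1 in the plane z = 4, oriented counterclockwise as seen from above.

Let S be the flat disk x^2 + y^2 ≤ 1 in the plane z = 4, with upward unit normal n̂ = ẑ. By Stokes' theorem,

    ∮_C F · dr = ∬_S (∇ × F) · n̂ dS = ∬_D (curl F)_z dA,

where D is the disk x^2 + y^2 ≤ 1.

Compute the curl of F = (0, 20x y^2, 20z):
    (∇ × F)_x = ∂F_z/∂y - ∂F_y/∂z = 0,
    (∇ × F)_y = ∂F_x/∂z - ∂F_z/∂x = 0,
    (∇ × F)_z = ∂F_y/∂x - ∂F_x/∂y = 20y^2.

On z = 4, (curl F)_z = 20y^2.

Convert to polar (x = r cos θ, y = r sin θ, dA = r dr dθ); the integrand becomes 20r^2sin(θ)^2, so

    ∬_D (curl F)_z dA = ∫_0^{2π} ∫_0^{1} (20r^2sin(θ)^2) · r dr dθ.

Inner (r from 0 to 1): 5sin(θ)^2.
Outer (θ from 0 to 2π): 5π.

Therefore ∮_C F · dr = 5π.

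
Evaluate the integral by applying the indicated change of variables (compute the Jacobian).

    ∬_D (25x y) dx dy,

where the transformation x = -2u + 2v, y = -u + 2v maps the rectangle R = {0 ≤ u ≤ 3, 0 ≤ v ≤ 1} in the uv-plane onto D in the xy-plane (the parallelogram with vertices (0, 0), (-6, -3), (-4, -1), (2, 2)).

Compute the Jacobian determinant of (x, y) with respect to (u, v):

    ∂(x,y)/∂(u,v) = | -2  2 | = (-2)(2) - (2)(-1) = -2.
                   | -1  2 |

Its absolute value is |J| = 2 (the area scaling factor).

Substituting x = -2u + 2v, y = -u + 2v into the integrand,

    25x y → 50u^2 - 150u v + 100v^2,

so the integral becomes

    ∬_R (50u^2 - 150u v + 100v^2) · |J| du dv = ∫_0^3 ∫_0^1 (100u^2 - 300u v + 200v^2) dv du.

Inner (v): 100u^2 - 150u + 200/3.
Outer (u): 425.

Therefore ∬_D (25x y) dx dy = 425.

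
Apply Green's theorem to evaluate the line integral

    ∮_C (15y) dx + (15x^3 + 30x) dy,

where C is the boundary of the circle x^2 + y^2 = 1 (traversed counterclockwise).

Green's theorem converts the closed line integral into a double integral over the enclosed region D:

    ∮_C P dx + Q dy = ∬_D (∂Q/∂x - ∂P/∂y) dA.

Here P = 15y, Q = 15x^3 + 30x, so

    ∂Q/∂x = 45x^2 + 30,    ∂P/∂y = 15,
    ∂Q/∂x - ∂P/∂y = 45x^2 + 15.

D is the region x^2 + y^2 ≤ 1. Evaluating the double integral:

In polar coordinates (x = r cos θ, y = r sin θ, dA = r dr dθ) the integrand becomes 45r^2cos(θ)^2 + 15, so

    ∬_D (45x^2 + 15) dA = ∫_0^{2π} ∫_0^{1} (45r^2cos(θ)^2 + 15) · r dr dθ.

Inner (r from 0 to 1): 45cos(θ)^2/4 + 15/2.
Outer (θ from 0 to 2π): 105π/4.

Therefore ∮_C P dx + Q dy = 105π/4.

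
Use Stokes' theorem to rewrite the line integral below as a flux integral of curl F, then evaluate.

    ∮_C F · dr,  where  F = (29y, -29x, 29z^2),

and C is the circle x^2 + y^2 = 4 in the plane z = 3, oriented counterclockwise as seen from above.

Let S be the flat disk x^2 + y^2 ≤ 4 in the plane z = 3, with upward unit normal n̂ = ẑ. By Stokes' theorem,

    ∮_C F · dr = ∬_S (∇ × F) · n̂ dS = ∬_D (curl F)_z dA,

where D is the disk x^2 + y^2 ≤ 4.

Compute the curl of F = (29y, -29x, 29z^2):
    (∇ × F)_x = ∂F_z/∂y - ∂F_y/∂z = 0,
    (∇ × F)_y = ∂F_x/∂z - ∂F_z/∂x = 0,
    (∇ × F)_z = ∂F_y/∂x - ∂F_x/∂y = -58.

On z = 3, (curl F)_z = -58.

Convert to polar (x = r cos θ, y = r sin θ, dA = r dr dθ); the integrand becomes -58, so

    ∬_D (curl F)_z dA = ∫_0^{2π} ∫_0^{2} (-58) · r dr dθ.

Inner (r from 0 to 2): -116.
Outer (θ from 0 to 2π): -232π.

Therefore ∮_C F · dr = -232π.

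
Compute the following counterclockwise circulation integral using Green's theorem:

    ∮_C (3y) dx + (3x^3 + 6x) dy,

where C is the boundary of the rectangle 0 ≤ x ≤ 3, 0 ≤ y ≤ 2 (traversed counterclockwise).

Green's theorem converts the closed line integral into a double integral over the enclosed region D:

    ∮_C P dx + Q dy = ∬_D (∂Q/∂x - ∂P/∂y) dA.

Here P = 3y, Q = 3x^3 + 6x, so

    ∂Q/∂x = 9x^2 + 6,    ∂P/∂y = 3,
    ∂Q/∂x - ∂P/∂y = 9x^2 + 3.

D is the region 0 ≤ x ≤ 3, 0 ≤ y ≤ 2. Evaluating the double integral:

    ∬_D (9x^2 + 3) dA = ∫_0^{3} ∫_0^{2} (9x^2 + 3) dy dx.

Inner (y from 0 to 2): 18x^2 + 6.
Outer (x from 0 to 3): 180.

Therefore ∮_C P dx + Q dy = 180.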